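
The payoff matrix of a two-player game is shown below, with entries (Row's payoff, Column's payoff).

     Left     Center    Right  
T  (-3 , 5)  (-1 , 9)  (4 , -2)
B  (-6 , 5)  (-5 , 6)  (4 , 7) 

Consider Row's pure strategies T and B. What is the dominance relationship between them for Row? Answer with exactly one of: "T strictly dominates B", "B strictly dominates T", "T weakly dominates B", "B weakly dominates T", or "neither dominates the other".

T's payoffs vs B's, by Column's action — Left: -3>-6, Center: -1>-5, Right: 4=4.
T is at least as good everywhere and strictly better somewhere (tied only at Right), so T weakly but not strictly dominates B.

T weakly dominates B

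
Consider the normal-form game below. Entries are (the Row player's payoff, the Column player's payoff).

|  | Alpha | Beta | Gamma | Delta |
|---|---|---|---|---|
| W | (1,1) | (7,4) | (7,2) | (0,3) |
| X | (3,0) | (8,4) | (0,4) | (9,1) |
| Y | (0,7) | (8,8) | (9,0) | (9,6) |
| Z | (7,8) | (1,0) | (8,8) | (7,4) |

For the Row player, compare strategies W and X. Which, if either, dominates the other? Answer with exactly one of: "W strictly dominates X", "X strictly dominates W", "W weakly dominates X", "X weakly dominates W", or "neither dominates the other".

W's payoffs vs X's, by the Column player's action — Alpha: 1<3, Beta: 7<8, Gamma: 7>0, Delta: 0<9.
W does better at Gamma but worse at Alpha, Beta, Delta; neither strategy dominates the other.

neither dominates the other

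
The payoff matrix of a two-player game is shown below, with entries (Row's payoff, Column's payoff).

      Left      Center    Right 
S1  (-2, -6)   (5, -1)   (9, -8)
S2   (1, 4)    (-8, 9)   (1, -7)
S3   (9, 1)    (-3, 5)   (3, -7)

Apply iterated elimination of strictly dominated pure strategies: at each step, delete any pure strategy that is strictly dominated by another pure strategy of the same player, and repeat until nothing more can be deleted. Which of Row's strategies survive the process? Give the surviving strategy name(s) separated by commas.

S1

For Row, S3 strictly dominates S2 on the remaining columns (Left: 9>1, Center: -3>-8, Right: 3>1); eliminate S2.
Column Left is eliminated: Center beats it against every remaining row (S1: -1>-6, S3: 5>1).
Row S3 is eliminated: S1 beats it against every remaining column (Center: 5>-3, Right: 9>3).
Column's strategy Right is strictly dominated by Center (S1: -1>-8) and is removed.
Among the remaining strategies, none is strictly dominated by another pure strategy of the same player, so the elimination stops.
Surviving strategies — Row: {S1}; Column: {Center}.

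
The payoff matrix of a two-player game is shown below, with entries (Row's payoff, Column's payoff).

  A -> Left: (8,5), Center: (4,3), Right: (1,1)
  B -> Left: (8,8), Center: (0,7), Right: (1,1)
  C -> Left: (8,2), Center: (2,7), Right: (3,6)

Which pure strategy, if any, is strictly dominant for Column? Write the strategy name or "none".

none

Left fails to dominate Center at C (2<7).
Center fails to dominate Left at A (3<5).
Right fails to dominate Left at A (1<5).
No single strategy dominates all the others.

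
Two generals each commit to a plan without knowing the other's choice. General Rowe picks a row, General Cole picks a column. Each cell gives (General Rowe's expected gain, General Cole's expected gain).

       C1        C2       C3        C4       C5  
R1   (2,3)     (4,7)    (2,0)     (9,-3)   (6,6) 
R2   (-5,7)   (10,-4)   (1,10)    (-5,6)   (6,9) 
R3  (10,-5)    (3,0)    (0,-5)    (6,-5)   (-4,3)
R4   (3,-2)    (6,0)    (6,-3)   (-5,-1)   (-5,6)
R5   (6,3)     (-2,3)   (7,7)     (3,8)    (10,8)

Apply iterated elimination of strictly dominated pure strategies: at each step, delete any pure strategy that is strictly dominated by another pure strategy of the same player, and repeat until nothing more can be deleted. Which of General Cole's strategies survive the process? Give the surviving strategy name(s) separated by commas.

General Cole's strategy C1 is strictly dominated by C5 (R1: 6>3, R2: 9>7, R3: 3>-5, R4: 6>-2, R5: 8>3) and is removed.
For General Rowe, R1 strictly dominates R3 on the remaining columns (C2: 4>3, C3: 2>0, C4: 9>6, C5: 6>-4); eliminate R3.
Among the remaining strategies, none is strictly dominated by another pure strategy of the same player, so the elimination stops.
Surviving strategies — General Rowe: {R1, R2, R4, R5}; General Cole: {C2, C3, C4, C5}.

C2, C3, C4, C5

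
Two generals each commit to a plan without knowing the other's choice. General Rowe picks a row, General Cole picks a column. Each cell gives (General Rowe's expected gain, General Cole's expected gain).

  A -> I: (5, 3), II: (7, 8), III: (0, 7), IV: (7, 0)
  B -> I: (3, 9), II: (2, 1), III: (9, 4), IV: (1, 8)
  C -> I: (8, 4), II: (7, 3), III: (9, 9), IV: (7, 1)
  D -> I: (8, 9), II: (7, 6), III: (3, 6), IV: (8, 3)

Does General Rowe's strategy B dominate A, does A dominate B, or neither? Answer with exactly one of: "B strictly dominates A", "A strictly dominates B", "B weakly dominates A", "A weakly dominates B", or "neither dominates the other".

neither dominates the other

B's payoffs vs A's, by General Cole's action — I: 3<5, II: 2<7, III: 9>0, IV: 1<7.
B does better at III but worse at I, II, IV; neither strategy dominates the other.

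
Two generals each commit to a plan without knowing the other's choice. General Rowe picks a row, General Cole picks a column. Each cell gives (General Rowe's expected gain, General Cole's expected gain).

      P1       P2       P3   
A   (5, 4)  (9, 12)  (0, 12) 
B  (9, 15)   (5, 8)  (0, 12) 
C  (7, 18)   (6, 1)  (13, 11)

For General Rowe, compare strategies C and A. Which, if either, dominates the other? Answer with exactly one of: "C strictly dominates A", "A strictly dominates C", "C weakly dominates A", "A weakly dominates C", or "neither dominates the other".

C's payoffs vs A's, by General Cole's action — P1: 7>5, P2: 6<9, P3: 13>0.
C does better at P1, P3 but worse at P2; neither strategy dominates the other.

neither dominates the other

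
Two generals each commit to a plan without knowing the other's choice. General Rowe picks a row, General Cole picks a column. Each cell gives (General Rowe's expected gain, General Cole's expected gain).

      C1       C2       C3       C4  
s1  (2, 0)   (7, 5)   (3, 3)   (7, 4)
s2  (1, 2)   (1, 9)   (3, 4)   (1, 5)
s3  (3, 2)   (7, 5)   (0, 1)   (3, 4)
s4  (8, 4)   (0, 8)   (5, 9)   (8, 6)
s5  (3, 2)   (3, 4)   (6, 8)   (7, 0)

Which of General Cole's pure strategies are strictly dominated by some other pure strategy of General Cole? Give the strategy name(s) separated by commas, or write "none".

C1, C4

C2 strictly dominates C1 — s1: 5>0, s2: 9>2, s3: 5>2, s4: 8>4, s5: 4>2.
Nothing dominates C2: C1 at s1 (5>0); C3 at s1 (5>3); C4 at s1 (5>4).
C3: no other strategy beats it everywhere (C1 at s1 (3>0); C2 at s4 (9>8); C4 at s4 (9>6)).
C2 strictly dominates C4 — s1: 5>4, s2: 9>5, s3: 5>4, s4: 8>6, s5: 4>0.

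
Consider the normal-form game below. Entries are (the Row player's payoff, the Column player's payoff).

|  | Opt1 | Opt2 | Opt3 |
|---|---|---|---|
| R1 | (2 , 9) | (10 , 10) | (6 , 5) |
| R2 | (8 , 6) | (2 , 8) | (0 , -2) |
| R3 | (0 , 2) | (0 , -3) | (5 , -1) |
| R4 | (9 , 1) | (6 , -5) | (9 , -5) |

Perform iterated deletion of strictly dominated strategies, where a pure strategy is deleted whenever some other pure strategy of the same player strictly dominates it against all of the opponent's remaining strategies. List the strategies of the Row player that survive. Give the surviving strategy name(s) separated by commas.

The Row player's strategy R2 is strictly dominated by R4 (Opt1: 9>8, Opt2: 6>2, Opt3: 9>0) and is removed.
For the Row player, R1 strictly dominates R3 on the remaining columns (Opt1: 2>0, Opt2: 10>0, Opt3: 6>5); eliminate R3.
Column Opt3 is eliminated: Opt1 beats it against every remaining row (R1: 9>5, R4: 1>-5).
Among the remaining strategies, none is strictly dominated by another pure strategy of the same player, so the elimination stops.
Surviving strategies — the Row player: {R1, R4}; the Column player: {Opt1, Opt2}.

R1, R4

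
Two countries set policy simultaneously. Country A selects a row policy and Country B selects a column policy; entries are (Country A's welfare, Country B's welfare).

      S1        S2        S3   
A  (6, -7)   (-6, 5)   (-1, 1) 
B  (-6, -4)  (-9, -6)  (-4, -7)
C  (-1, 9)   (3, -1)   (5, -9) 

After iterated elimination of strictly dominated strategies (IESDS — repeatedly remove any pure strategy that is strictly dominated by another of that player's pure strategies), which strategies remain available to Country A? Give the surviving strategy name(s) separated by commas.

Country A's strategy B is strictly dominated by A (S1: 6>-6, S2: -6>-9, S3: -1>-4) and is removed.
Column S3 is eliminated: S2 beats it against every remaining row (A: 5>1, C: -1>-9).
Among the remaining strategies, none is strictly dominated by another pure strategy of the same player, so the elimination stops.
Surviving strategies — Country A: {A, C}; Country B: {S1, S2}.

A, C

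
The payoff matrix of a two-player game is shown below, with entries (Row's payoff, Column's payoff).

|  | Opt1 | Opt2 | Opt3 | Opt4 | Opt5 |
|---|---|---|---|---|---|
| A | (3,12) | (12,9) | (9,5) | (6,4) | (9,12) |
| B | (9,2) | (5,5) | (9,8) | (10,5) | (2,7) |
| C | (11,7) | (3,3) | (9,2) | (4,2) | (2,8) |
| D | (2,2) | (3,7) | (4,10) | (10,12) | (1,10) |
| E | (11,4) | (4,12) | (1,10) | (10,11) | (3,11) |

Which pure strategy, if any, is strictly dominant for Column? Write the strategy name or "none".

Opt1 fails to dominate Opt2 at B (2<5).
Opt2 fails to dominate Opt1 at A (9<12).
Opt3 fails to dominate Opt1 at A (5<12).
Opt4 fails to dominate Opt1 at A (4<12).
Opt5 fails to dominate Opt1 at A (12=12).
No single strategy dominates all the others.

none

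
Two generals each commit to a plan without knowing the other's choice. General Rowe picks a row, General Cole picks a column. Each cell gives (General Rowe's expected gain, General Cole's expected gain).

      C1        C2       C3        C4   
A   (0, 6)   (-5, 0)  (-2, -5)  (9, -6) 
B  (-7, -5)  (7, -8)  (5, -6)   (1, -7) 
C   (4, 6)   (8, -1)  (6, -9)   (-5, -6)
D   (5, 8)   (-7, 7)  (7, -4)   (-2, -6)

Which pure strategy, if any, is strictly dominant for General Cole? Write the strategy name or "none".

C1 vs C2: A: 6>0, B: -5>-8, C: 6>-1, D: 8>7.
C1 vs C3: A: 6>-5, B: -5>-6, C: 6>-9, D: 8>-4.
C1 vs C4: A: 6>-6, B: -5>-7, C: 6>-6, D: 8>-6.
C1 strictly beats every other strategy against every opponent action, so it is strictly dominant.

C1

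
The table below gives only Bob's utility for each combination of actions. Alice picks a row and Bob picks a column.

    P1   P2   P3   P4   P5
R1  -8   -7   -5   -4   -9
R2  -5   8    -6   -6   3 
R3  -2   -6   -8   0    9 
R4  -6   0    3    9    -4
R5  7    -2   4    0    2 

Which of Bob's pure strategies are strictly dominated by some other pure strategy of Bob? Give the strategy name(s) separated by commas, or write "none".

none

P1 is not dominated — it holds its own against P2 at R3 (-2>-6); P3 at R2 (-5>-6); P4 at R2 (-5>-6); P5 at R1 (-8>-9).
Nothing dominates P2: P1 at R1 (-7>-8); P3 at R2 (8>-6); P4 at R2 (8>-6); P5 at R1 (-7>-9).
P3: no other strategy beats it everywhere (P1 at R1 (-5>-8); P2 at R1 (-5>-7); P4 at R2 (-6=-6); P5 at R1 (-5>-9)).
P4 is not dominated — it holds its own against P1 at R1 (-4>-8); P2 at R1 (-4>-7); P3 at R1 (-4>-5); P5 at R1 (-4>-9).
Nothing dominates P5: P1 at R2 (3>-5); P2 at R3 (9>-6); P3 at R2 (3>-6); P4 at R2 (3>-6).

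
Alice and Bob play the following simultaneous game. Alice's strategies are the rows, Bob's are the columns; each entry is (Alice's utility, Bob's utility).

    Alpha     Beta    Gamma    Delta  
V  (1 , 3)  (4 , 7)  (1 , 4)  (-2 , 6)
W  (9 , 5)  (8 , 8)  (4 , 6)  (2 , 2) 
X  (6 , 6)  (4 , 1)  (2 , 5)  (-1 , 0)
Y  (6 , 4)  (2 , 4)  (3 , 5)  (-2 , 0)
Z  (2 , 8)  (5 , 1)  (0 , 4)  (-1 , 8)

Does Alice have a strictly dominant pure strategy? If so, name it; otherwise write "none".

W vs V: Alpha: 9>1, Beta: 8>4, Gamma: 4>1, Delta: 2>-2.
W vs X: Alpha: 9>6, Beta: 8>4, Gamma: 4>2, Delta: 2>-1.
W vs Y: Alpha: 9>6, Beta: 8>2, Gamma: 4>3, Delta: 2>-2.
W vs Z: Alpha: 9>2, Beta: 8>5, Gamma: 4>0, Delta: 2>-1.
W strictly beats every other strategy against every opponent action, so it is strictly dominant.

W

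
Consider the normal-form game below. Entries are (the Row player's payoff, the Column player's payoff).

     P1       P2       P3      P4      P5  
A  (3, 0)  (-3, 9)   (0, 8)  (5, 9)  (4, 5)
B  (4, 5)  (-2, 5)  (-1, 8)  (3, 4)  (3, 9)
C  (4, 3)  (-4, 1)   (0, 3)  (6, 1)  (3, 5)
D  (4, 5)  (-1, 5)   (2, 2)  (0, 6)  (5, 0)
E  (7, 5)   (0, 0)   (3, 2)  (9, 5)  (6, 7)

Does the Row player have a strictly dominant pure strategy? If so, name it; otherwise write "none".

E

E vs A: P1: 7>3, P2: 0>-3, P3: 3>0, P4: 9>5, P5: 6>4.
E vs B: P1: 7>4, P2: 0>-2, P3: 3>-1, P4: 9>3, P5: 6>3.
E vs C: P1: 7>4, P2: 0>-4, P3: 3>0, P4: 9>6, P5: 6>3.
E vs D: P1: 7>4, P2: 0>-1, P3: 3>2, P4: 9>0, P5: 6>5.
E strictly beats every other strategy against every opponent action, so it is strictly dominant.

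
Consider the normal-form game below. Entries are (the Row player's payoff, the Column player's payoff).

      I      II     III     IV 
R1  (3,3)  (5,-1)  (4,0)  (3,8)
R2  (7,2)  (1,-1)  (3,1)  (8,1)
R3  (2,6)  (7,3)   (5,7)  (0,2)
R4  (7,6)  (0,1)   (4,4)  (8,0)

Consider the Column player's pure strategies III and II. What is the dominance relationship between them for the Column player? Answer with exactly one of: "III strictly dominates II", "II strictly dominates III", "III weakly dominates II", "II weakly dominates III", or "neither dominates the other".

III strictly dominates II

III's payoffs vs II's, by the Row player's action — R1: 0>-1, R2: 1>-1, R3: 7>3, R4: 4>1.
III gives a strictly higher payoff against every action of the Row player, so III strictly dominates II.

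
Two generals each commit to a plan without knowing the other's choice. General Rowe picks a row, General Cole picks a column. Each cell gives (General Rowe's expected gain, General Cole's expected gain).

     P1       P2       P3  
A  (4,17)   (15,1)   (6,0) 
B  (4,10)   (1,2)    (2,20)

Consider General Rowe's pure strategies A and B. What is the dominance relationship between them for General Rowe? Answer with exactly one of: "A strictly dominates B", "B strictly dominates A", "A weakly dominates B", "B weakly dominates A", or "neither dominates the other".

A's payoffs vs B's, by General Cole's action — P1: 4=4, P2: 15>1, P3: 6>2.
A is at least as good everywhere and strictly better somewhere (tied only at P1), so A weakly but not strictly dominates B.

A weakly dominates B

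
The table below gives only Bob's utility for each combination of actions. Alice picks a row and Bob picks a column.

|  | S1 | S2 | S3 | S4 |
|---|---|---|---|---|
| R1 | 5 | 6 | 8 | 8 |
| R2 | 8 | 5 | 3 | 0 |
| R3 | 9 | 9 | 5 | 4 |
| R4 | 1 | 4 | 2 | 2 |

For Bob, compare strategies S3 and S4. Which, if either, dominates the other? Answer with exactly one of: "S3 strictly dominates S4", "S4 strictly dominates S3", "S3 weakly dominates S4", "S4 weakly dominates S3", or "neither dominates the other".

S3 weakly dominates S4

Compare S3 to S4 across each opponent action: R1: 8=8, R2: 3>0, R3: 5>4, R4: 2=2.
S3 is at least as good everywhere and strictly better somewhere (tied only at R1, R4), so S3 weakly but not strictly dominates S4.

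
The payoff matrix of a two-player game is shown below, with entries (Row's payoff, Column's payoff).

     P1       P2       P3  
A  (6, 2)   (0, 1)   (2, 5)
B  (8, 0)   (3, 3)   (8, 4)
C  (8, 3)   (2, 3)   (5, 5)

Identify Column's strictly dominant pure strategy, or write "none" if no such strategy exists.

P3 vs P1: A: 5>2, B: 4>0, C: 5>3.
P3 vs P2: A: 5>1, B: 4>3, C: 5>3.
P3 strictly beats every other strategy against every opponent action, so it is strictly dominant.

P3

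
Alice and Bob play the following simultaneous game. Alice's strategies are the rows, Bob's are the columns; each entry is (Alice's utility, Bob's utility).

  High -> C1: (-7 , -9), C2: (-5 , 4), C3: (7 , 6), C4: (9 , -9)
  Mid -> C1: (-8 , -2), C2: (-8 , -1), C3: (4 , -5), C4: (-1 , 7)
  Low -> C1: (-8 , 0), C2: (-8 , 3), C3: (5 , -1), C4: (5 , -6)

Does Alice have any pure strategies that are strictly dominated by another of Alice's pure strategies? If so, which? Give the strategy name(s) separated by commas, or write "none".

High: no other strategy beats it everywhere (Mid at C1 (-7>-8); Low at C1 (-7>-8)).
Mid is strictly dominated by High (C1: -7>-8, C2: -5>-8, C3: 7>4, C4: 9>-1).
High strictly dominates Low — C1: -7>-8, C2: -5>-8, C3: 7>5, C4: 9>5.

Mid, Low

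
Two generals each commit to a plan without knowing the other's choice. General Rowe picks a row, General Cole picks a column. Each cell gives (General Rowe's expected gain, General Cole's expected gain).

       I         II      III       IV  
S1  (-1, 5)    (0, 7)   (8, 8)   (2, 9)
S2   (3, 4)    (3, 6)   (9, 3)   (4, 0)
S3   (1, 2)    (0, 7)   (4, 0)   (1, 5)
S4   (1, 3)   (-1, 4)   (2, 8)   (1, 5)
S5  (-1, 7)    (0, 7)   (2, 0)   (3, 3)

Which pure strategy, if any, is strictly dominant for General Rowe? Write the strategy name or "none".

S2

S2 vs S1: I: 3>-1, II: 3>0, III: 9>8, IV: 4>2.
S2 vs S3: I: 3>1, II: 3>0, III: 9>4, IV: 4>1.
S2 vs S4: I: 3>1, II: 3>-1, III: 9>2, IV: 4>1.
S2 vs S5: I: 3>-1, II: 3>0, III: 9>2, IV: 4>3.
S2 strictly beats every other strategy against every opponent action, so it is strictly dominant.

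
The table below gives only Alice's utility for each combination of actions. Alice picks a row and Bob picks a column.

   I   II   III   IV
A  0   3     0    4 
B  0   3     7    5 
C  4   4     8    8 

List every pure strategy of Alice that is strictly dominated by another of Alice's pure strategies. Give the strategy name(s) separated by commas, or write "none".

A, B

A is strictly dominated by C (I: 4>0, II: 4>3, III: 8>0, IV: 8>4).
B: dominated, since C does at least as well everywhere (I: 4>0, II: 4>3, III: 8>7, IV: 8>5).
C is not dominated — it holds its own against A at I (4>0); B at I (4>0).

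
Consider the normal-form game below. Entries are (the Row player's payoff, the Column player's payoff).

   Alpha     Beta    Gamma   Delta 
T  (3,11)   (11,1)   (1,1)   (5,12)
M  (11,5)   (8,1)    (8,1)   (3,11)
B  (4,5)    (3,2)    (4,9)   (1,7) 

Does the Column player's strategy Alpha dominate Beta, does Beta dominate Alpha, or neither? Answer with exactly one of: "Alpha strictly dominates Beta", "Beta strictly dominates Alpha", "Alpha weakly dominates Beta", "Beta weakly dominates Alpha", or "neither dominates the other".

Alpha strictly dominates Beta

Alpha's payoffs vs Beta's, by the Row player's action — T: 11>1, M: 5>1, B: 5>2.
Alpha gives a strictly higher payoff against each opponent action, so Alpha strictly dominates Beta.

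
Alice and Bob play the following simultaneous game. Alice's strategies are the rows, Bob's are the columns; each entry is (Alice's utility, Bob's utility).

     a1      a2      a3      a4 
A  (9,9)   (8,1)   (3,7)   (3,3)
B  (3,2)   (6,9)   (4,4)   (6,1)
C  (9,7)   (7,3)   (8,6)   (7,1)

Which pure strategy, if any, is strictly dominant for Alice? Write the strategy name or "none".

A fails to dominate B at a3 (3<4).
B fails to dominate A at a1 (3<9).
C fails to dominate A at a1 (9=9).
No single strategy dominates all the others.

none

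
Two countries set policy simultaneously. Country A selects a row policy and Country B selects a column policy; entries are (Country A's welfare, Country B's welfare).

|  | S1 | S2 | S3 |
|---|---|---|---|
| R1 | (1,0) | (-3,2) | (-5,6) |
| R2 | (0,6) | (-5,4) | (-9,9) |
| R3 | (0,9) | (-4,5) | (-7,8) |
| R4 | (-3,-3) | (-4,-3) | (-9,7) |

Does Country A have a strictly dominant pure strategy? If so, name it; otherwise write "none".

R1

R1 vs R2: S1: 1>0, S2: -3>-5, S3: -5>-9.
R1 vs R3: S1: 1>0, S2: -3>-4, S3: -5>-7.
R1 vs R4: S1: 1>-3, S2: -3>-4, S3: -5>-9.
R1 strictly beats every other strategy against every opponent action, so it is strictly dominant.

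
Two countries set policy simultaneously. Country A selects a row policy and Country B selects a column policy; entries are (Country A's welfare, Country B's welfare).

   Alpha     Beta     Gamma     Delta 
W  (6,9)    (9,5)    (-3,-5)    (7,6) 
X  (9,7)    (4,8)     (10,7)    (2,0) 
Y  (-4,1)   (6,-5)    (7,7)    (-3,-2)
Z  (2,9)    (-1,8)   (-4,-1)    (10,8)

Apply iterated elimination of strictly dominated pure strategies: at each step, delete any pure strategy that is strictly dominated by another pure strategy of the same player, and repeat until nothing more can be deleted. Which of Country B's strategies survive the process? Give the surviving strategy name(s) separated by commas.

Column Delta is eliminated: Alpha beats it against every remaining row (W: 9>6, X: 7>0, Y: 1>-2, Z: 9>8).
Country A's strategy Z is strictly dominated by W (Alpha: 6>2, Beta: 9>-1, Gamma: -3>-4) and is removed.
Among the remaining strategies, none is strictly dominated by another pure strategy of the same player, so the elimination stops.
Surviving strategies — Country A: {W, X, Y}; Country B: {Alpha, Beta, Gamma}.

Alpha, Beta, Gamma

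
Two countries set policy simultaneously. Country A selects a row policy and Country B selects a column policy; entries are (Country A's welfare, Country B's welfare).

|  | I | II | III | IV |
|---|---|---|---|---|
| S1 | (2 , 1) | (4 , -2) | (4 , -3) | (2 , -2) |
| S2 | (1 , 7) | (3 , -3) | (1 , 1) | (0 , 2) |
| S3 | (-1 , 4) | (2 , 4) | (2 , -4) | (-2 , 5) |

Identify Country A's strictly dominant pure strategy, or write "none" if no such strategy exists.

S1 vs S2: I: 2>1, II: 4>3, III: 4>1, IV: 2>0.
S1 vs S3: I: 2>-1, II: 4>2, III: 4>2, IV: 2>-2.
S1 strictly beats every other strategy against every opponent action, so it is strictly dominant.

S1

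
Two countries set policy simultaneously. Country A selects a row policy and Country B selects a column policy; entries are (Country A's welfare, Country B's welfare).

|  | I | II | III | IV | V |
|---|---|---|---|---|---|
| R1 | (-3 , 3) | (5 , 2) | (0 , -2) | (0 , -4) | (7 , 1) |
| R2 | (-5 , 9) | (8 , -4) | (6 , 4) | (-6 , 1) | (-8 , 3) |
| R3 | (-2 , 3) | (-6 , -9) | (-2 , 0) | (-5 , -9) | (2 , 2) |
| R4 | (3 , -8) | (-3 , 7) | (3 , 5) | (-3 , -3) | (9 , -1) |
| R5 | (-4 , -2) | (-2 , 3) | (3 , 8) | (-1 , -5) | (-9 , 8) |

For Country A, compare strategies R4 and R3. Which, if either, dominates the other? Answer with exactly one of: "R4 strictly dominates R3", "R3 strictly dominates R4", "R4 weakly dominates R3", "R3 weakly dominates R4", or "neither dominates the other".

Compare R4 to R3 across each opponent action: I: 3>-2, II: -3>-6, III: 3>-2, IV: -3>-5, V: 9>2.
Every comparison favours R4, so R4 strictly dominates R3.

R4 strictly dominates R3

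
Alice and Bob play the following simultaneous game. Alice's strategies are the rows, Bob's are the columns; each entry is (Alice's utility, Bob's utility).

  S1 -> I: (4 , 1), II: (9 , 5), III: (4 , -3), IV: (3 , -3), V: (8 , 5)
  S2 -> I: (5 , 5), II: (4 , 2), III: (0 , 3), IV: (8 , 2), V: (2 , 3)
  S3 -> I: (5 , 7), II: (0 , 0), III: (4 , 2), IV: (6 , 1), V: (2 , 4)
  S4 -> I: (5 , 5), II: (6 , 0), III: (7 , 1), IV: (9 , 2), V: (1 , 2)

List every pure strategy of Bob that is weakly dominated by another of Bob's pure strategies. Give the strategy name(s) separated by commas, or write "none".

I: no other strategy beats it everywhere (II at S2 (5>2); III at S1 (1>-3); IV at S1 (1>-3); V at S2 (5>3)).
II: dominated, since V does at least as well everywhere (S1: 5=5, S2: 3>2, S3: 4>0, S4: 2>0).
III: dominated, since I does at least as well everywhere (S1: 1>-3, S2: 5>3, S3: 7>2, S4: 5>1).
IV: dominated, since I does at least as well everywhere (S1: 1>-3, S2: 5>2, S3: 7>1, S4: 5>2).
V is not dominated — it holds its own against I at S1 (5>1); II at S2 (3>2); III at S1 (5>-3); IV at S1 (5>-3).

II, III, IV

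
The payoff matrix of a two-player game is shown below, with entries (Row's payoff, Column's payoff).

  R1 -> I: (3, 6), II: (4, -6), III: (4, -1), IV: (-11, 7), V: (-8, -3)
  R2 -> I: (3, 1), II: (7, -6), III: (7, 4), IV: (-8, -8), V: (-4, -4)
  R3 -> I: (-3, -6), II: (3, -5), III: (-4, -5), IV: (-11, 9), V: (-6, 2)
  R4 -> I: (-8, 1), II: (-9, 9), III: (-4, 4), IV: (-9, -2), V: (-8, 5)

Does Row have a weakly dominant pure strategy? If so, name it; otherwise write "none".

R2 vs R1: I: 3=3, II: 7>4, III: 7>4, IV: -8>-11, V: -4>-8.
R2 vs R3: I: 3>-3, II: 7>3, III: 7>-4, IV: -8>-11, V: -4>-6.
R2 vs R4: I: 3>-8, II: 7>-9, III: 7>-4, IV: -8>-9, V: -4>-8.
R2 is at least as good as every other strategy against every opponent action, so it is weakly dominant.

R2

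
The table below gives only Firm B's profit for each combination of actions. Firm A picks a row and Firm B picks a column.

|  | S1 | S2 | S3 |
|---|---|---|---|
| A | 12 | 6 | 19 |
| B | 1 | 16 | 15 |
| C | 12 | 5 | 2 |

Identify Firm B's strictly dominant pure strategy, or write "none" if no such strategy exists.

S1 fails to dominate S2 at B (1<16).
S2 fails to dominate S1 at A (6<12).
S3 fails to dominate S1 at C (2<12).
No single strategy dominates all the others.

none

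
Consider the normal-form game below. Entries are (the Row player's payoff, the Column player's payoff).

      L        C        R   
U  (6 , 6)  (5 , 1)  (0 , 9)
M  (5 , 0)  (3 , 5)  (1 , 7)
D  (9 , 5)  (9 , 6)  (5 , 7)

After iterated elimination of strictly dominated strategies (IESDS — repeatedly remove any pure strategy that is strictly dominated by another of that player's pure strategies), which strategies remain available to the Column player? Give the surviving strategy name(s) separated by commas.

For the Row player, D strictly dominates U on the remaining columns (L: 9>6, C: 9>5, R: 5>0); eliminate U.
The Row player's strategy M is strictly dominated by D (L: 9>5, C: 9>3, R: 5>1) and is removed.
Column L is eliminated: C beats it against every remaining row (D: 6>5).
For the Column player, R strictly dominates C on the remaining rows (D: 7>6); eliminate C.
Among the remaining strategies, none is strictly dominated by another pure strategy of the same player, so the elimination stops.
Surviving strategies — the Row player: {D}; the Column player: {R}.

R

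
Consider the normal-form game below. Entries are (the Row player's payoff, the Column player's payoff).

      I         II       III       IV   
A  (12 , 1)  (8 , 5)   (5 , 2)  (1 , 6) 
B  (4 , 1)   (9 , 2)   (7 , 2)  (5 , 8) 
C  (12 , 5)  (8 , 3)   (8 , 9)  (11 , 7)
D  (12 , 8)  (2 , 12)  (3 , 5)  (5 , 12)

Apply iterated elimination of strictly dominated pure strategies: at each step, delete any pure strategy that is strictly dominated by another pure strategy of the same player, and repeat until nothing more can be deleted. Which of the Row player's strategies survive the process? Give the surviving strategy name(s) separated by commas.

Column I is eliminated: IV beats it against every remaining row (A: 6>1, B: 8>1, C: 7>5, D: 12>8).
The Row player's strategy A is strictly dominated by B (II: 9>8, III: 7>5, IV: 5>1) and is removed.
The Row player's strategy D is strictly dominated by C (II: 8>2, III: 8>3, IV: 11>5) and is removed.
For the Column player, IV strictly dominates II on the remaining rows (B: 8>2, C: 7>3); eliminate II.
For the Row player, C strictly dominates B on the remaining columns (III: 8>7, IV: 11>5); eliminate B.
Column IV is eliminated: III beats it against every remaining row (C: 9>7).
Among the remaining strategies, none is strictly dominated by another pure strategy of the same player, so the elimination stops.
Surviving strategies — the Row player: {C}; the Column player: {III}.

C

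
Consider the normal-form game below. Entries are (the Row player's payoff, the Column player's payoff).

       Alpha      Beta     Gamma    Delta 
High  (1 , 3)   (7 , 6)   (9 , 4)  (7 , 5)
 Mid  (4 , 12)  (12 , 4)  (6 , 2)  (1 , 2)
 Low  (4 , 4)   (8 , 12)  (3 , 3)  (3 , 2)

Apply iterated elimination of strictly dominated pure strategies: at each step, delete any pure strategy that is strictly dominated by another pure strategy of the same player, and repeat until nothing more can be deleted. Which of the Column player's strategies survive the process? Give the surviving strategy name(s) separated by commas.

Alpha, Beta

The Column player's strategy Gamma is strictly dominated by Beta (High: 6>4, Mid: 4>2, Low: 12>3) and is removed.
For the Column player, Beta strictly dominates Delta on the remaining rows (High: 6>5, Mid: 4>2, Low: 12>2); eliminate Delta.
The Row player's strategy High is strictly dominated by Mid (Alpha: 4>1, Beta: 12>7) and is removed.
Among the remaining strategies, none is strictly dominated by another pure strategy of the same player, so the elimination stops.
Surviving strategies — the Row player: {Mid, Low}; the Column player: {Alpha, Beta}.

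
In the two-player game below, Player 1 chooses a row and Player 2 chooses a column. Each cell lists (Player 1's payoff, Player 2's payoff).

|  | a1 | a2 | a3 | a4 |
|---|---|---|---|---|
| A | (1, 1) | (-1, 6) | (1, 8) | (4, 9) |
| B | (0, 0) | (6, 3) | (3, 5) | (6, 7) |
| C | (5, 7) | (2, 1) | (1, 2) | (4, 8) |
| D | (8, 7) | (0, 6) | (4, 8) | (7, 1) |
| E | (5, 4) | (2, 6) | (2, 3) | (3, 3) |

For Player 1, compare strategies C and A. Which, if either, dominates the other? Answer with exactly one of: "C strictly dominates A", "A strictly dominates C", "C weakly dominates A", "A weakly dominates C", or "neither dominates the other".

C weakly dominates A

Compare C to A across every action of Player 2: a1: 5>1, a2: 2>-1, a3: 1=1, a4: 4=4.
C is at least as good everywhere and strictly better somewhere (tied only at a3, a4), so C weakly but not strictly dominates A.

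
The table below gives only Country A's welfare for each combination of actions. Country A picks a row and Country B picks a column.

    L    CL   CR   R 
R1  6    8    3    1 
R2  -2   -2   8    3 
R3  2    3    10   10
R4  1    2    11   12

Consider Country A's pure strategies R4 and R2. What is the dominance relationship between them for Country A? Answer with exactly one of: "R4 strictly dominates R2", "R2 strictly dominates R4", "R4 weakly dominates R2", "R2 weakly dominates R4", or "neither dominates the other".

Compare R4 to R2 across each opponent action: L: 1>-2, CL: 2>-2, CR: 11>8, R: 12>3.
R4 gives a strictly higher payoff against each opponent action, so R4 strictly dominates R2.

R4 strictly dominates R2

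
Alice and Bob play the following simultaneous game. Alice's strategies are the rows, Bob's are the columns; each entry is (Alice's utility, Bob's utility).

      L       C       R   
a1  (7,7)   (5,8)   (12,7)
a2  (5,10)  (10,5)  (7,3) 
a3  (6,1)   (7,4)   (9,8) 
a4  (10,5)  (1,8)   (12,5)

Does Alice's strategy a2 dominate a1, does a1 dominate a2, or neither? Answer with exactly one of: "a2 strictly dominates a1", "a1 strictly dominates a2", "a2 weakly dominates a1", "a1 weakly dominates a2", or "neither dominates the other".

a2's payoffs vs a1's, by Bob's action — L: 5<7, C: 10>5, R: 7<12.
a2 does better at C but worse at L, R; neither strategy dominates the other.

neither dominates the other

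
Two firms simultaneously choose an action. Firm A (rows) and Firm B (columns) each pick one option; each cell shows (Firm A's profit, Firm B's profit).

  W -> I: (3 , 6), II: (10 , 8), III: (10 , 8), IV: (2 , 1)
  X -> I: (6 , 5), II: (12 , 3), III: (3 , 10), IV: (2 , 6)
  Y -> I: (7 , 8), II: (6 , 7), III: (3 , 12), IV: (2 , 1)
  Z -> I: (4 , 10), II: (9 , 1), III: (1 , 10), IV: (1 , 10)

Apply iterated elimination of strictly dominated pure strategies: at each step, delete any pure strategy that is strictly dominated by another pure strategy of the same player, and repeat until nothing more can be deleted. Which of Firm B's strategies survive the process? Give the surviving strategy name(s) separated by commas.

For Firm A, X strictly dominates Z on the remaining columns (I: 6>4, II: 12>9, III: 3>1, IV: 2>1); eliminate Z.
Firm B's strategy I is strictly dominated by III (W: 8>6, X: 10>5, Y: 12>8) and is removed.
Firm B's strategy IV is strictly dominated by III (W: 8>1, X: 10>6, Y: 12>1) and is removed.
Row Y is eliminated: W beats it against every remaining column (II: 10>6, III: 10>3).
Among the remaining strategies, none is strictly dominated by another pure strategy of the same player, so the elimination stops.
Surviving strategies — Firm A: {W, X}; Firm B: {II, III}.

II, III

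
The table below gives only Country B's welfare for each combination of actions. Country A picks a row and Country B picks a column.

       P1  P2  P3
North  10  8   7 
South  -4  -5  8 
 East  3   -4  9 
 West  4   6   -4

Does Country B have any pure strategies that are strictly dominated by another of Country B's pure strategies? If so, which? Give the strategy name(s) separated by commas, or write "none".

P1 is not dominated — it holds its own against P2 at North (10>8); P3 at North (10>7).
Nothing dominates P2: P1 at West (6>4); P3 at North (8>7).
Nothing dominates P3: P1 at South (8>-4); P2 at South (8>-5).

none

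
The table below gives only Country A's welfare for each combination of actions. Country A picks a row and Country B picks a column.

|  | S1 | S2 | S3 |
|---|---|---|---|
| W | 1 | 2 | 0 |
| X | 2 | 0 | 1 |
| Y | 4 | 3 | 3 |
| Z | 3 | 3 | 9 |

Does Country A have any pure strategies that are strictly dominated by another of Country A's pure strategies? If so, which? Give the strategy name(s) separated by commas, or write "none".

W: dominated, since Y does at least as well everywhere (S1: 4>1, S2: 3>2, S3: 3>0).
X is strictly dominated by Y (S1: 4>2, S2: 3>0, S3: 3>1).
Y: no other strategy beats it everywhere (W at S1 (4>1); X at S1 (4>2); Z at S1 (4>3)).
Z is not dominated — it holds its own against W at S1 (3>1); X at S1 (3>2); Y at S2 (3=3).

W, X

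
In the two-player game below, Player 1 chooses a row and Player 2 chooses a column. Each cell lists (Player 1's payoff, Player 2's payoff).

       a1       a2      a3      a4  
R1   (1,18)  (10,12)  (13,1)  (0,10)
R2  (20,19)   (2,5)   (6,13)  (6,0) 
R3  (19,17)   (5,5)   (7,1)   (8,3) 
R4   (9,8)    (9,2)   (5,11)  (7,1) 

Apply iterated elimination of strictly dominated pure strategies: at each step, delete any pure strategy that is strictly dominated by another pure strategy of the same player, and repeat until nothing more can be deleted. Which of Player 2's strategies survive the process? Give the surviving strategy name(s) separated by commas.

Player 2's strategy a2 is strictly dominated by a1 (R1: 18>12, R2: 19>5, R3: 17>5, R4: 8>2) and is removed.
Row R4 is eliminated: R3 beats it against every remaining column (a1: 19>9, a3: 7>5, a4: 8>7).
Player 2's strategy a3 is strictly dominated by a1 (R1: 18>1, R2: 19>13, R3: 17>1) and is removed.
For Player 1, R2 strictly dominates R1 on the remaining columns (a1: 20>1, a4: 6>0); eliminate R1.
For Player 2, a1 strictly dominates a4 on the remaining rows (R2: 19>0, R3: 17>3); eliminate a4.
For Player 1, R2 strictly dominates R3 on the remaining columns (a1: 20>19); eliminate R3.
Among the remaining strategies, none is strictly dominated by another pure strategy of the same player, so the elimination stops.
Surviving strategies — Player 1: {R2}; Player 2: {a1}.

a1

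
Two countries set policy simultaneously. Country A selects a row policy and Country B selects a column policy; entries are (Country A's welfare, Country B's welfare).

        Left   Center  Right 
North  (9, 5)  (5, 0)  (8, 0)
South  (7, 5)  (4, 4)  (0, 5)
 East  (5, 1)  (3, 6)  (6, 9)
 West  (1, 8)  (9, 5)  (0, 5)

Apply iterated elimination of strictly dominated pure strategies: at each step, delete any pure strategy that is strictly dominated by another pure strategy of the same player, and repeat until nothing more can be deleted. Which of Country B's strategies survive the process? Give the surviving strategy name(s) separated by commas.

For Country A, North strictly dominates South on the remaining columns (Left: 9>7, Center: 5>4, Right: 8>0); eliminate South.
Country A's strategy East is strictly dominated by North (Left: 9>5, Center: 5>3, Right: 8>6) and is removed.
Country B's strategy Center is strictly dominated by Left (North: 5>0, West: 8>5) and is removed.
For Country A, North strictly dominates West on the remaining columns (Left: 9>1, Right: 8>0); eliminate West.
For Country B, Left strictly dominates Right on the remaining rows (North: 5>0); eliminate Right.
Among the remaining strategies, none is strictly dominated by another pure strategy of the same player, so the elimination stops.
Surviving strategies — Country A: {North}; Country B: {Left}.

Left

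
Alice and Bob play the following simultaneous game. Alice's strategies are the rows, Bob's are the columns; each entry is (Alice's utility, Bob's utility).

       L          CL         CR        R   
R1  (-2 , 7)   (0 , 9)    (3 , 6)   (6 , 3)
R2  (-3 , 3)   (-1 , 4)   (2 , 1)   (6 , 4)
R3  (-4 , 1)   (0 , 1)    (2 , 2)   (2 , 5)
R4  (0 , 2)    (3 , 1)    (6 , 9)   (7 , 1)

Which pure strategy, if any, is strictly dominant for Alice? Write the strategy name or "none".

R4

R4 vs R1: L: 0>-2, CL: 3>0, CR: 6>3, R: 7>6.
R4 vs R2: L: 0>-3, CL: 3>-1, CR: 6>2, R: 7>6.
R4 vs R3: L: 0>-4, CL: 3>0, CR: 6>2, R: 7>2.
R4 strictly beats every other strategy against every opponent action, so it is strictly dominant.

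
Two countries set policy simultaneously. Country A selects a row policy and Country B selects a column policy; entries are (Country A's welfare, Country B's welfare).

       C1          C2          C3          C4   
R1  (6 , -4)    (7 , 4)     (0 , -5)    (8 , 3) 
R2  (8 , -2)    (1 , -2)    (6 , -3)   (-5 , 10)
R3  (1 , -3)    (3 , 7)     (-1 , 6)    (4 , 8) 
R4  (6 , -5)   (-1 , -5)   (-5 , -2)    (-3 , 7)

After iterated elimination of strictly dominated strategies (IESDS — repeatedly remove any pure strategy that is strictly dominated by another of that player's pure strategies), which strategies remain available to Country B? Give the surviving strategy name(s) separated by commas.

C2

For Country A, R1 strictly dominates R3 on the remaining columns (C1: 6>1, C2: 7>3, C3: 0>-1, C4: 8>4); eliminate R3.
Column C1 is eliminated: C4 beats it against every remaining row (R1: 3>-4, R2: 10>-2, R4: 7>-5).
Row R4 is eliminated: R1 beats it against every remaining column (C2: 7>-1, C3: 0>-5, C4: 8>-3).
Country B's strategy C3 is strictly dominated by C2 (R1: 4>-5, R2: -2>-3) and is removed.
Row R2 is eliminated: R1 beats it against every remaining column (C2: 7>1, C4: 8>-5).
For Country B, C2 strictly dominates C4 on the remaining rows (R1: 4>3); eliminate C4.
Among the remaining strategies, none is strictly dominated by another pure strategy of the same player, so the elimination stops.
Surviving strategies — Country A: {R1}; Country B: {C2}.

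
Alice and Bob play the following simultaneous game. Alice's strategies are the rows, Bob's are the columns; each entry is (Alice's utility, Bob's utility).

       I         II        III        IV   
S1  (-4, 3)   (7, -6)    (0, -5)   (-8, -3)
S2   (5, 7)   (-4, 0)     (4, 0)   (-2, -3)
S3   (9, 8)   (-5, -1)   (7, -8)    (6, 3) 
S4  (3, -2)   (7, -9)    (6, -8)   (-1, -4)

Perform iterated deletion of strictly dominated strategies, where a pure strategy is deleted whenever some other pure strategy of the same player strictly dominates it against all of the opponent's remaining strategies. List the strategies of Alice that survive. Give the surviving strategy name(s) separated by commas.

Column II is eliminated: I beats it against every remaining row (S1: 3>-6, S2: 7>0, S3: 8>-1, S4: -2>-9).
Row S1 is eliminated: S2 beats it against every remaining column (I: 5>-4, III: 4>0, IV: -2>-8).
For Alice, S3 strictly dominates S2 on the remaining columns (I: 9>5, III: 7>4, IV: 6>-2); eliminate S2.
For Alice, S3 strictly dominates S4 on the remaining columns (I: 9>3, III: 7>6, IV: 6>-1); eliminate S4.
Bob's strategy III is strictly dominated by I (S3: 8>-8) and is removed.
Column IV is eliminated: I beats it against every remaining row (S3: 8>3).
Among the remaining strategies, none is strictly dominated by another pure strategy of the same player, so the elimination stops.
Surviving strategies — Alice: {S3}; Bob: {I}.

S3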